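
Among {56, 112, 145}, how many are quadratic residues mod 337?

(56/337) = +1 → QR.
(112/337) = +1 → QR.
(145/337) = +1 → QR.
Total quadratic residues among the 3: 3.

3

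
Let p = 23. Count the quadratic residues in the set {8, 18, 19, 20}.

2

(8/23) = +1 → QR.
(18/23) = +1 → QR.
(19/23) = -1 → non-residue.
(20/23) = -1 → non-residue.
Total quadratic residues among the 4: 2.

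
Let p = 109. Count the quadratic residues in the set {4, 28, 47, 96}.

2

(4/109) = +1 → QR.
(28/109) = +1 → QR.
(47/109) = -1 → non-residue.
(96/109) = -1 → non-residue.
Total quadratic residues among the 4: 2.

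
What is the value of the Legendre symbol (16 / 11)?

First reduce: 16 ≡ 5 (mod 11).
Reciprocity: 5 ≡ 1 and 11 ≡ 3 (mod 4), so (5/11) = +(11/5).
Reduce top mod 5: now compute (1/5).
Reached (1/5) = 1. Collecting the sign flips along the way, the symbol is +1.

1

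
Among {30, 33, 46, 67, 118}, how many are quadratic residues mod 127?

1

(30/127) = +1 → QR.
(33/127) = -1 → non-residue.
(46/127) = -1 → non-residue.
(67/127) = -1 → non-residue.
(118/127) = -1 → non-residue.
Total quadratic residues among the 5: 1.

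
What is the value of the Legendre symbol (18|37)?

-1

Euler's criterion: (18/37) ≡ 18^18 (mod 37).
18^2 ≡ 28 (mod 37)
18^4 ≡ 7 (mod 37)
18^8 ≡ 12 (mod 37)
18^16 ≡ 33 (mod 37)
18^18 = 18^(16+2) ≡ 36 (mod 37).
Result is 36 ≡ −1, so (18/37) = −1.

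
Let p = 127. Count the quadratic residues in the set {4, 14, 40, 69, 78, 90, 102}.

(4/127) = +1 → QR.
(14/127) = -1 → non-residue.
(40/127) = -1 → non-residue.
(69/127) = +1 → QR.
(78/127) = -1 → non-residue.
(90/127) = -1 → non-residue.
(102/127) = -1 → non-residue.
Total quadratic residues among the 7: 2.

2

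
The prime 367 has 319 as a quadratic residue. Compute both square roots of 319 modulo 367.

66, 301

Since 367 ≡ 3 (mod 4), a square root of 319 is 319^((367+1)/4) = 319^92 mod 367.
Repeated squaring: 319^2≡102, 319^4≡128, 319^8≡236, 319^16≡279, 319^32≡37, 319^64≡268 (mod 367).
319^92 = 319^(64+16+8+4) ≡ 66 (mod 367).
Check: 66² = 4356 ≡ 319 (mod 367). The two roots are 66 and 301.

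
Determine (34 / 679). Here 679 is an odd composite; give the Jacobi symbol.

1

Pull out 2: since 679 ≡ 7 (mod 8), (2/679) = +1.
Reciprocity: 17 ≡ 1 and 679 ≡ 3 (mod 4), so (17/679) = +(679/17).
Reduce top mod 17: now compute (16/17).
Pull out 2^4: since 17 ≡ 1 (mod 8), (2/17) = +1, so (2/17)^4 = +1.
Reached (1/17) = 1. Collecting the sign flips along the way, the symbol is +1.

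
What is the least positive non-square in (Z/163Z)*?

(2/163) = −1, so 2 is the smallest positive non-residue mod 163.

2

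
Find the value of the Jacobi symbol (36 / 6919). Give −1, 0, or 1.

Pull out 2^2: since 6919 ≡ 7 (mod 8), (2/6919) = +1, so (2/6919)^2 = +1.
Reciprocity: 9 ≡ 1 and 6919 ≡ 3 (mod 4), so (9/6919) = +(6919/9).
Reduce top mod 9: now compute (7/9).
Reciprocity: 7 ≡ 3 and 9 ≡ 1 (mod 4), so (7/9) = +(9/7).
Reduce top mod 7: now compute (2/7).
Pull out 2: since 7 ≡ 7 (mod 8), (2/7) = +1.
Reached (1/7) = 1. Collecting the sign flips along the way, the symbol is +1.

1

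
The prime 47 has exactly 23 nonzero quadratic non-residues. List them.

Square k = 1,…,23 (k and 47−k give the same square):
1²=1, 2²=4, 3²=9, 4²=16, 5²=25, 6²=36, 7²≡2, 8²≡17, 9²≡34, 10²≡6, 11²≡27, 12²≡3, 13²≡28, 14²≡8, 15²≡37, 16²≡21, 17²≡7, 18²≡42, 19²≡32, 20²≡24, 21²≡18, 22²≡14, 23²≡12 (mod 47).
The residues are {1, 2, 3, 4, 6, 7, 8, 9, 12, 14, 16, 17, 18, 21, 24, 25, 27, 28, 32, 34, 36, 37, 42}; the non-residues are the remaining 23 nonzero classes.

5, 10, 11, 13, 15, 19, 20, 22, 23, 26, 29, 30, 31, 33, 35, 38, 39, 40, 41, 43, 44, 45, 46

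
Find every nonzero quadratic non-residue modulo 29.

2 3 8 10 11 12 14 15 17 18 19 21 26 27

Square k = 1,…,14 (k and 29−k give the same square):
1²=1, 2²=4, 3²=9, 4²=16, 5²=25, 6²≡7, 7²≡20, 8²≡6, 9²≡23, 10²≡13, 11²≡5, 12²≡28, 13²≡24, 14²≡22 (mod 29).
The residues are {1, 4, 5, 6, 7, 9, 13, 16, 20, 22, 23, 24, 25, 28}; the non-residues are the remaining 14 nonzero classes.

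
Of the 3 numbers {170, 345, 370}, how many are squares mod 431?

(170/431) = -1 → non-residue.
(345/431) = +1 → QR.
(370/431) = -1 → non-residue.
Total quadratic residues among the 3: 1.

1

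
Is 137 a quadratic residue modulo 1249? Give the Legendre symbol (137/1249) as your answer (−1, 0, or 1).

Reciprocity: 137 ≡ 1 and 1249 ≡ 1 (mod 4), so (137/1249) = +(1249/137).
Reduce top mod 137: now compute (16/137).
Pull out 2^4: since 137 ≡ 1 (mod 8), (2/137) = +1, so (2/137)^4 = +1.
Reached (1/137) = 1. Collecting the sign flips along the way, the symbol is +1.

1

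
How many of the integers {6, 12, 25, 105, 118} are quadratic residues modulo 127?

(6/127) = -1 → non-residue.
(12/127) = -1 → non-residue.
(25/127) = +1 → QR.
(105/127) = -1 → non-residue.
(118/127) = -1 → non-residue.
Total quadratic residues among the 5: 1.

1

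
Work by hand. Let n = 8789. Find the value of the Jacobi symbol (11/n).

Reciprocity: 11 ≡ 3 and 8789 ≡ 1 (mod 4), so (11/8789) = +(8789/11).
Reduce top mod 11: now compute (0/11).
Top reduces to 0: gcd > 1, so the symbol is 0.

0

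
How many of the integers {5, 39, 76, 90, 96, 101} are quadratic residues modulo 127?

1

(5/127) = -1 → non-residue.
(39/127) = -1 → non-residue.
(76/127) = +1 → QR.
(90/127) = -1 → non-residue.
(96/127) = -1 → non-residue.
(101/127) = -1 → non-residue.
Total quadratic residues among the 6: 1.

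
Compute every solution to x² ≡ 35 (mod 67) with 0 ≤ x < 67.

Since 67 ≡ 3 (mod 4), a square root of 35 is 35^((67+1)/4) = 35^17 mod 67.
Repeated squaring: 35^2≡19, 35^4≡26, 35^8≡6, 35^16≡36 (mod 67).
35^17 = 35^(16+1) ≡ 54 (mod 67).
Check: 54² = 2916 ≡ 35 (mod 67). The two roots are 13 and 54.

13, 54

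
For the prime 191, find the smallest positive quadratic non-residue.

(2/191) = +1, so 2 is a residue.
(3/191) = +1, so 3 is a residue.
(4/191) = +1, so 4 is a residue.
(5/191) = +1, so 5 is a residue.
(6/191) = +1, so 6 is a residue.
(7/191) = −1, so 7 is the smallest positive non-residue mod 191.

7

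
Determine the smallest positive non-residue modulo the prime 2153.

3

(2/2153) = +1, so 2 is a residue.
(3/2153) = −1, so 3 is the smallest positive non-residue mod 2153.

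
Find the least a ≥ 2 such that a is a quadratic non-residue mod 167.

(2/167) = +1, so 2 is a residue.
(3/167) = +1, so 3 is a residue.
(4/167) = +1, so 4 is a residue.
(5/167) = −1, so 5 is the smallest positive non-residue mod 167.

5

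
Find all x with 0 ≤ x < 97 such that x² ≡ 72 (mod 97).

13, 84

97 ≡ 1 (mod 4), so we find a root by search.
Trying successive values, 13² = 169 ≡ 72 (mod 97). The other root is 97 − 13 = 84.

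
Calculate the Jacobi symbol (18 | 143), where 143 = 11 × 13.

Pull out 2: since 143 ≡ 7 (mod 8), (2/143) = +1.
Reciprocity: 9 ≡ 1 and 143 ≡ 3 (mod 4), so (9/143) = +(143/9).
Reduce top mod 9: now compute (8/9).
Pull out 2^3: since 9 ≡ 1 (mod 8), (2/9) = +1, so (2/9)^3 = +1.
Reached (1/9) = 1. Collecting the sign flips along the way, the symbol is +1.

1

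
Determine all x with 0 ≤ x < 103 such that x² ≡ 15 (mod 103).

18, 85

Since 103 ≡ 3 (mod 4), a square root of 15 is 15^((103+1)/4) = 15^26 mod 103.
Repeated squaring: 15^2≡19, 15^4≡52, 15^8≡26, 15^16≡58 (mod 103).
15^26 = 15^(16+8+2) ≡ 18 (mod 103).
Check: 18² = 324 ≡ 15 (mod 103). The two roots are 18 and 85.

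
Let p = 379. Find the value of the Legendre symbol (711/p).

Euler's criterion: (711/379) ≡ 332^189 (mod 379).
332^2 ≡ 314 (mod 379)
332^4 ≡ 56 (mod 379)
332^8 ≡ 104 (mod 379)
332^16 ≡ 204 (mod 379)
332^32 ≡ 305 (mod 379)
332^64 ≡ 170 (mod 379)
332^128 ≡ 96 (mod 379)
332^189 = 332^(128+32+16+8+4+1) ≡ 1 (mod 379).
Result is 1, so (711/379) = 1.

1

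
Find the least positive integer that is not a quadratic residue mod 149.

(2/149) = −1, so 2 is the smallest positive non-residue mod 149.

2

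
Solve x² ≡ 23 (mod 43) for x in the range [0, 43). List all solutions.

18, 25

Since 43 ≡ 3 (mod 4), a square root of 23 is 23^((43+1)/4) = 23^11 mod 43.
Repeated squaring: 23^2≡13, 23^4≡40, 23^8≡9 (mod 43).
23^11 = 23^(8+2+1) ≡ 25 (mod 43).
Check: 25² = 625 ≡ 23 (mod 43). The two roots are 18 and 25.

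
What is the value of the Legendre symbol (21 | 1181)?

1

Euler's criterion: (21/1181) ≡ 21^590 (mod 1181).
21^2 ≡ 441 (mod 1181)
21^4 ≡ 797 (mod 1181)
21^8 ≡ 1012 (mod 1181)
21^16 ≡ 217 (mod 1181)
21^32 ≡ 1030 (mod 1181)
21^64 ≡ 362 (mod 1181)
21^128 ≡ 1134 (mod 1181)
21^256 ≡ 1028 (mod 1181)
21^512 ≡ 970 (mod 1181)
21^590 = 21^(512+64+8+4+2) ≡ 1 (mod 1181).
Result is 1, so (21/1181) = 1.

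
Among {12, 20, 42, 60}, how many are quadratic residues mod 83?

1

(12/83) = +1 → QR.
(20/83) = -1 → non-residue.
(42/83) = -1 → non-residue.
(60/83) = -1 → non-residue.
Total quadratic residues among the 4: 1.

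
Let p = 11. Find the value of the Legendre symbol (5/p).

Reciprocity: 5 ≡ 1 and 11 ≡ 3 (mod 4), so (5/11) = +(11/5).
Reduce top mod 5: now compute (1/5).
Reached (1/5) = 1. Collecting the sign flips along the way, the symbol is +1.

1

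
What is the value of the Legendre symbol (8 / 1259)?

Pull out 2^3: since 1259 ≡ 3 (mod 8), (2/1259) = -1, so (2/1259)^3 = -1.
Reached (1/1259) = 1. Collecting the sign flips along the way, the symbol is -1.

-1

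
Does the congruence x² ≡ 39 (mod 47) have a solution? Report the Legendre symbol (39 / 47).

-1

Reciprocity: 39 ≡ 3 and 47 ≡ 3 (mod 4), so (39/47) = −(47/39).
Reduce top mod 39: now compute (8/39).
Pull out 2^3: since 39 ≡ 7 (mod 8), (2/39) = +1, so (2/39)^3 = +1.
Reached (1/39) = 1. Collecting the sign flips along the way, the symbol is -1.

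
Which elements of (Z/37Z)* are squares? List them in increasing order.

Square k = 1,…,18 (k and 37−k give the same square):
1²=1, 2²=4, 3²=9, 4²=16, 5²=25, 6²=36, 7²≡12, 8²≡27, 9²≡7, 10²≡26, 11²≡10, 12²≡33, 13²≡21, 14²≡11, 15²≡3, 16²≡34, 17²≡30, 18²≡28 (mod 37).
So the quadratic residues mod 37 are {1, 3, 4, 7, 9, 10, 11, 12, 16, 21, 25, 26, 27, 28, 30, 33, 34, 36}.

1,3,4,7,9,10,11,12,16,21,25,26,27,28,30,33,34,36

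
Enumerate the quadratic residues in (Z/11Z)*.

1 3 4 5 9

Square k = 1,…,5 (k and 11−k give the same square):
1²=1, 2²=4, 3²=9, 4²≡5, 5²≡3 (mod 11).
So the quadratic residues mod 11 are {1, 3, 4, 5, 9}.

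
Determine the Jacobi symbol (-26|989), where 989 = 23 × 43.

-1

First reduce: -26 ≡ 963 (mod 989).
Reciprocity: 963 ≡ 3 and 989 ≡ 1 (mod 4), so (963/989) = +(989/963).
Reduce top mod 963: now compute (26/963).
Pull out 2: since 963 ≡ 3 (mod 8), (2/963) = -1.
Reciprocity: 13 ≡ 1 and 963 ≡ 3 (mod 4), so (13/963) = +(963/13).
Reduce top mod 13: now compute (1/13).
Reached (1/13) = 1. Collecting the sign flips along the way, the symbol is -1.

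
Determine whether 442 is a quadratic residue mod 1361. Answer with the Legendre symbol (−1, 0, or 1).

Pull out 2: since 1361 ≡ 1 (mod 8), (2/1361) = +1.
Reciprocity: 221 ≡ 1 and 1361 ≡ 1 (mod 4), so (221/1361) = +(1361/221).
Reduce top mod 221: now compute (35/221).
Reciprocity: 35 ≡ 3 and 221 ≡ 1 (mod 4), so (35/221) = +(221/35).
Reduce top mod 35: now compute (11/35).
Reciprocity: 11 ≡ 3 and 35 ≡ 3 (mod 4), so (11/35) = −(35/11).
Reduce top mod 11: now compute (2/11).
Pull out 2: since 11 ≡ 3 (mod 8), (2/11) = -1.
Reached (1/11) = 1. Collecting the sign flips along the way, the symbol is +1.

1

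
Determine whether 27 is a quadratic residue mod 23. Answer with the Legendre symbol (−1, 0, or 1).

1

Euler's criterion: (27/23) ≡ 4^11 (mod 23).
4^2 ≡ 16 (mod 23)
4^4 ≡ 3 (mod 23)
4^8 ≡ 9 (mod 23)
4^11 = 4^(8+2+1) ≡ 1 (mod 23).
Result is 1, so (27/23) = 1.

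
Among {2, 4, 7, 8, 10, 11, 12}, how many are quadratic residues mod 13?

3

(2/13) = -1 → non-residue.
(4/13) = +1 → QR.
(7/13) = -1 → non-residue.
(8/13) = -1 → non-residue.
(10/13) = +1 → QR.
(11/13) = -1 → non-residue.
(12/13) = +1 → QR.
Total quadratic residues among the 7: 3.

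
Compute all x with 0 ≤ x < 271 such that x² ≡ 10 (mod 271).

84, 187

Since 271 ≡ 3 (mod 4), a square root of 10 is 10^((271+1)/4) = 10^68 mod 271.
Repeated squaring: 10^2≡100, 10^4≡244, 10^8≡187, 10^16≡10, 10^32≡100, 10^64≡244 (mod 271).
10^68 = 10^(64+4) ≡ 187 (mod 271).
Check: 187² = 34969 ≡ 10 (mod 271). The two roots are 84 and 187.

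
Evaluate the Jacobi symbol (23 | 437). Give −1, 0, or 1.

0

Reciprocity: 23 ≡ 3 and 437 ≡ 1 (mod 4), so (23/437) = +(437/23).
Reduce top mod 23: now compute (0/23).
Top reduces to 0: gcd > 1, so the symbol is 0.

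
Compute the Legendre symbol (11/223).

Euler's criterion: (11/223) ≡ 11^111 (mod 223).
11^2 ≡ 121 (mod 223)
11^4 ≡ 146 (mod 223)
11^8 ≡ 131 (mod 223)
11^16 ≡ 213 (mod 223)
11^32 ≡ 100 (mod 223)
11^64 ≡ 188 (mod 223)
11^111 = 11^(64+32+8+4+2+1) ≡ 222 (mod 223).
Result is 222 ≡ −1, so (11/223) = −1.

-1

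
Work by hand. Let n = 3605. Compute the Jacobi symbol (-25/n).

0

First reduce: -25 ≡ 3580 (mod 3605).
Pull out 2^2: since 3605 ≡ 5 (mod 8), (2/3605) = -1, so (2/3605)^2 = +1.
Reciprocity: 895 ≡ 3 and 3605 ≡ 1 (mod 4), so (895/3605) = +(3605/895).
Reduce top mod 895: now compute (25/895).
Reciprocity: 25 ≡ 1 and 895 ≡ 3 (mod 4), so (25/895) = +(895/25).
Reduce top mod 25: now compute (20/25).
Pull out 2^2: since 25 ≡ 1 (mod 8), (2/25) = +1, so (2/25)^2 = +1.
Reciprocity: 5 ≡ 1 and 25 ≡ 1 (mod 4), so (5/25) = +(25/5).
Reduce top mod 5: now compute (0/5).
Top reduces to 0: gcd > 1, so the symbol is 0.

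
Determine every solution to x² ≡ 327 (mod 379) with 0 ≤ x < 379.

51, 328

Since 379 ≡ 3 (mod 4), a square root of 327 is 327^((379+1)/4) = 327^95 mod 379.
Repeated squaring: 327^2≡51, 327^4≡327, 327^8≡51, 327^16≡327, 327^32≡51, 327^64≡327 (mod 379).
327^95 = 327^(64+16+8+4+2+1) ≡ 51 (mod 379).
Check: 51² = 2601 ≡ 327 (mod 379). The two roots are 51 and 328.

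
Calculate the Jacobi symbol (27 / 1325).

-1

Reciprocity: 27 ≡ 3 and 1325 ≡ 1 (mod 4), so (27/1325) = +(1325/27).
Reduce top mod 27: now compute (2/27).
Pull out 2: since 27 ≡ 3 (mod 8), (2/27) = -1.
Reached (1/27) = 1. Collecting the sign flips along the way, the symbol is -1.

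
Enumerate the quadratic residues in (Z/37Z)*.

Square k = 1,…,18 (k and 37−k give the same square):
1²=1, 2²=4, 3²=9, 4²=16, 5²=25, 6²=36, 7²≡12, 8²≡27, 9²≡7, 10²≡26, 11²≡10, 12²≡33, 13²≡21, 14²≡11, 15²≡3, 16²≡34, 17²≡30, 18²≡28 (mod 37).
So the quadratic residues mod 37 are {1, 3, 4, 7, 9, 10, 11, 12, 16, 21, 25, 26, 27, 28, 30, 33, 34, 36}.

1,3,4,7,9,10,11,12,16,21,25,26,27,28,30,33,34,36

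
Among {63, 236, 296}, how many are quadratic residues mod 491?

(63/491) = -1 → non-residue.
(236/491) = -1 → non-residue.
(296/491) = -1 → non-residue.
Total quadratic residues among the 3: 0.

0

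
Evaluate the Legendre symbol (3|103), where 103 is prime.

Reciprocity: 3 ≡ 3 and 103 ≡ 3 (mod 4), so (3/103) = −(103/3).
Reduce top mod 3: now compute (1/3).
Reached (1/3) = 1. Collecting the sign flips along the way, the symbol is -1.

-1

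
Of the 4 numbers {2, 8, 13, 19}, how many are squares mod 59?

1

(2/59) = -1 → non-residue.
(8/59) = -1 → non-residue.
(13/59) = -1 → non-residue.
(19/59) = +1 → QR.
Total quadratic residues among the 4: 1.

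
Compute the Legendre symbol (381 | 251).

-1

First reduce: 381 ≡ 130 (mod 251).
Pull out 2: since 251 ≡ 3 (mod 8), (2/251) = -1.
Reciprocity: 65 ≡ 1 and 251 ≡ 3 (mod 4), so (65/251) = +(251/65).
Reduce top mod 65: now compute (56/65).
Pull out 2^3: since 65 ≡ 1 (mod 8), (2/65) = +1, so (2/65)^3 = +1.
Reciprocity: 7 ≡ 3 and 65 ≡ 1 (mod 4), so (7/65) = +(65/7).
Reduce top mod 7: now compute (2/7).
Pull out 2: since 7 ≡ 7 (mod 8), (2/7) = +1.
Reached (1/7) = 1. Collecting the sign flips along the way, the symbol is -1.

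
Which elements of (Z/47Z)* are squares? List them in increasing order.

1,2,3,4,6,7,8,9,12,14,16,17,18,21,24,25,27,28,32,34,36,37,42

Square k = 1,…,23 (k and 47−k give the same square):
1²=1, 2²=4, 3²=9, 4²=16, 5²=25, 6²=36, 7²≡2, 8²≡17, 9²≡34, 10²≡6, 11²≡27, 12²≡3, 13²≡28, 14²≡8, 15²≡37, 16²≡21, 17²≡7, 18²≡42, 19²≡32, 20²≡24, 21²≡18, 22²≡14, 23²≡12 (mod 47).
So the quadratic residues mod 47 are {1, 2, 3, 4, 6, 7, 8, 9, 12, 14, 16, 17, 18, 21, 24, 25, 27, 28, 32, 34, 36, 37, 42}.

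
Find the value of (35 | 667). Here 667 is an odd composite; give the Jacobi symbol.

Reciprocity: 35 ≡ 3 and 667 ≡ 3 (mod 4), so (35/667) = −(667/35).
Reduce top mod 35: now compute (2/35).
Pull out 2: since 35 ≡ 3 (mod 8), (2/35) = -1.
Reached (1/35) = 1. Collecting the sign flips along the way, the symbol is +1.

1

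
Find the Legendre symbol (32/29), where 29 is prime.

First reduce: 32 ≡ 3 (mod 29).
Reciprocity: 3 ≡ 3 and 29 ≡ 1 (mod 4), so (3/29) = +(29/3).
Reduce top mod 3: now compute (2/3).
Pull out 2: since 3 ≡ 3 (mod 8), (2/3) = -1.
Reached (1/3) = 1. Collecting the sign flips along the way, the symbol is -1.

-1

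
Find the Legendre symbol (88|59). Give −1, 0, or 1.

1

First reduce: 88 ≡ 29 (mod 59).
Reciprocity: 29 ≡ 1 and 59 ≡ 3 (mod 4), so (29/59) = +(59/29).
Reduce top mod 29: now compute (1/29).
Reached (1/29) = 1. Collecting the sign flips along the way, the symbol is +1.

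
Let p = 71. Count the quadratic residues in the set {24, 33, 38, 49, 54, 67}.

(24/71) = +1 → QR.
(33/71) = -1 → non-residue.
(38/71) = +1 → QR.
(49/71) = +1 → QR.
(54/71) = +1 → QR.
(67/71) = -1 → non-residue.
Total quadratic residues among the 6: 4.

4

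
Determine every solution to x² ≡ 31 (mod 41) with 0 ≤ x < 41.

41 ≡ 1 (mod 4), so we find a root by search.
Trying successive values, 20² = 400 ≡ 31 (mod 41). The other root is 41 − 20 = 21.

20, 21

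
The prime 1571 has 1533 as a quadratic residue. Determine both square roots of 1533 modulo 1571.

Since 1571 ≡ 3 (mod 4), a square root of 1533 is 1533^((1571+1)/4) = 1533^393 mod 1571.
Repeated squaring: 1533^2≡1444, 1533^4≡419, 1533^8≡1180, 1533^16≡494, 1533^32≡531, 1533^64≡752, 1533^128≡1515, 1533^256≡1565 (mod 1571).
1533^393 = 1533^(256+128+8+1) ≡ 1221 (mod 1571).
Check: 1221² = 1490841 ≡ 1533 (mod 1571). The two roots are 350 and 1221.

350, 1221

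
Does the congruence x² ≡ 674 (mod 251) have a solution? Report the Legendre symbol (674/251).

First reduce: 674 ≡ 172 (mod 251).
Pull out 2^2: since 251 ≡ 3 (mod 8), (2/251) = -1, so (2/251)^2 = +1.
Reciprocity: 43 ≡ 3 and 251 ≡ 3 (mod 4), so (43/251) = −(251/43).
Reduce top mod 43: now compute (36/43).
Pull out 2^2: since 43 ≡ 3 (mod 8), (2/43) = -1, so (2/43)^2 = +1.
Reciprocity: 9 ≡ 1 and 43 ≡ 3 (mod 4), so (9/43) = +(43/9).
Reduce top mod 9: now compute (7/9).
Reciprocity: 7 ≡ 3 and 9 ≡ 1 (mod 4), so (7/9) = +(9/7).
Reduce top mod 7: now compute (2/7).
Pull out 2: since 7 ≡ 7 (mod 8), (2/7) = +1.
Reached (1/7) = 1. Collecting the sign flips along the way, the symbol is -1.

-1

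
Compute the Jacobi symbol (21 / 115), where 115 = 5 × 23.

-1

Reciprocity: 21 ≡ 1 and 115 ≡ 3 (mod 4), so (21/115) = +(115/21).
Reduce top mod 21: now compute (10/21).
Pull out 2: since 21 ≡ 5 (mod 8), (2/21) = -1.
Reciprocity: 5 ≡ 1 and 21 ≡ 1 (mod 4), so (5/21) = +(21/5).
Reduce top mod 5: now compute (1/5).
Reached (1/5) = 1. Collecting the sign flips along the way, the symbol is -1.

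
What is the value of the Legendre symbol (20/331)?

Pull out 2^2: since 331 ≡ 3 (mod 8), (2/331) = -1, so (2/331)^2 = +1.
Reciprocity: 5 ≡ 1 and 331 ≡ 3 (mod 4), so (5/331) = +(331/5).
Reduce top mod 5: now compute (1/5).
Reached (1/5) = 1. Collecting the sign flips along the way, the symbol is +1.

1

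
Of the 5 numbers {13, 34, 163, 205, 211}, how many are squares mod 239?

(13/239) = -1 → non-residue.
(34/239) = +1 → QR.
(163/239) = +1 → QR.
(205/239) = -1 → non-residue.
(211/239) = +1 → QR.
Total quadratic residues among the 5: 3.

3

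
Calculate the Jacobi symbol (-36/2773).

First reduce: -36 ≡ 2737 (mod 2773).
Reciprocity: 2737 ≡ 1 and 2773 ≡ 1 (mod 4), so (2737/2773) = +(2773/2737).
Reduce top mod 2737: now compute (36/2737).
Pull out 2^2: since 2737 ≡ 1 (mod 8), (2/2737) = +1, so (2/2737)^2 = +1.
Reciprocity: 9 ≡ 1 and 2737 ≡ 1 (mod 4), so (9/2737) = +(2737/9).
Reduce top mod 9: now compute (1/9).
Reached (1/9) = 1. Collecting the sign flips along the way, the symbol is +1.

1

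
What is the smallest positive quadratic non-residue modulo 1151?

(2/1151) = +1, so 2 is a residue.
(3/1151) = +1, so 3 is a residue.
(4/1151) = +1, so 4 is a residue.
(5/1151) = +1, so 5 is a residue.
(6/1151) = +1, so 6 is a residue.
(7/1151) = +1, so 7 is a residue.
(8/1151) = +1, so 8 is a residue.
(9/1151) = +1, so 9 is a residue.
(10/1151) = +1, so 10 is a residue.
(11/1151) = +1, so 11 is a residue.
(12/1151) = +1, so 12 is a residue.
(13/1151) = −1, so 13 is the smallest positive non-residue mod 1151.

13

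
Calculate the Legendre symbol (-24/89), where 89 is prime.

-1

First reduce: -24 ≡ 65 (mod 89).
Reciprocity: 65 ≡ 1 and 89 ≡ 1 (mod 4), so (65/89) = +(89/65).
Reduce top mod 65: now compute (24/65).
Pull out 2^3: since 65 ≡ 1 (mod 8), (2/65) = +1, so (2/65)^3 = +1.
Reciprocity: 3 ≡ 3 and 65 ≡ 1 (mod 4), so (3/65) = +(65/3).
Reduce top mod 3: now compute (2/3).
Pull out 2: since 3 ≡ 3 (mod 8), (2/3) = -1.
Reached (1/3) = 1. Collecting the sign flips along the way, the symbol is -1.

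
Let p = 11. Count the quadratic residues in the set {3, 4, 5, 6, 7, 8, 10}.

3

(3/11) = +1 → QR.
(4/11) = +1 → QR.
(5/11) = +1 → QR.
(6/11) = -1 → non-residue.
(7/11) = -1 → non-residue.
(8/11) = -1 → non-residue.
(10/11) = -1 → non-residue.
Total quadratic residues among the 7: 3.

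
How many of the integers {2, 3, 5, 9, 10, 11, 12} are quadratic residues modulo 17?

(2/17) = +1 → QR.
(3/17) = -1 → non-residue.
(5/17) = -1 → non-residue.
(9/17) = +1 → QR.
(10/17) = -1 → non-residue.
(11/17) = -1 → non-residue.
(12/17) = -1 → non-residue.
Total quadratic residues among the 7: 2.

2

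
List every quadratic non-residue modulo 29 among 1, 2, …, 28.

Square k = 1,…,14 (k and 29−k give the same square):
1²=1, 2²=4, 3²=9, 4²=16, 5²=25, 6²≡7, 7²≡20, 8²≡6, 9²≡23, 10²≡13, 11²≡5, 12²≡28, 13²≡24, 14²≡22 (mod 29).
The residues are {1, 4, 5, 6, 7, 9, 13, 16, 20, 22, 23, 24, 25, 28}; the non-residues are the remaining 14 nonzero classes.

2,3,8,10,11,12,14,15,17,18,19,21,26,27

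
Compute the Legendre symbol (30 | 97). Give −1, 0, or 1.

-1

Euler's criterion: (30/97) ≡ 30^48 (mod 97).
30^2 ≡ 27 (mod 97)
30^4 ≡ 50 (mod 97)
30^8 ≡ 75 (mod 97)
30^16 ≡ 96 (mod 97)
30^32 ≡ 1 (mod 97)
30^48 = 30^(32+16) ≡ 96 (mod 97).
Result is 96 ≡ −1, so (30/97) = −1.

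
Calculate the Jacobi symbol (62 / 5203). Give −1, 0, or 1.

Pull out 2: since 5203 ≡ 3 (mod 8), (2/5203) = -1.
Reciprocity: 31 ≡ 3 and 5203 ≡ 3 (mod 4), so (31/5203) = −(5203/31).
Reduce top mod 31: now compute (26/31).
Pull out 2: since 31 ≡ 7 (mod 8), (2/31) = +1.
Reciprocity: 13 ≡ 1 and 31 ≡ 3 (mod 4), so (13/31) = +(31/13).
Reduce top mod 13: now compute (5/13).
Reciprocity: 5 ≡ 1 and 13 ≡ 1 (mod 4), so (5/13) = +(13/5).
Reduce top mod 5: now compute (3/5).
Reciprocity: 3 ≡ 3 and 5 ≡ 1 (mod 4), so (3/5) = +(5/3).
Reduce top mod 3: now compute (2/3).
Pull out 2: since 3 ≡ 3 (mod 8), (2/3) = -1.
Reached (1/3) = 1. Collecting the sign flips along the way, the symbol is -1.

-1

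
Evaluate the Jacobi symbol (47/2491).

Reciprocity: 47 ≡ 3 and 2491 ≡ 3 (mod 4), so (47/2491) = −(2491/47).
Reduce top mod 47: now compute (0/47).
Top reduces to 0: gcd > 1, so the symbol is 0.

0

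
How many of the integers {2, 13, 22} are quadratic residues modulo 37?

0

(2/37) = -1 → non-residue.
(13/37) = -1 → non-residue.
(22/37) = -1 → non-residue.
Total quadratic residues among the 3: 0.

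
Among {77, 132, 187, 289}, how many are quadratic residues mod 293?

3

(77/293) = +1 → QR.
(132/293) = +1 → QR.
(187/293) = -1 → non-residue.
(289/293) = +1 → QR.
Total quadratic residues among the 4: 3.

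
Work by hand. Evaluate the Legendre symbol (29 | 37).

-1

Reciprocity: 29 ≡ 1 and 37 ≡ 1 (mod 4), so (29/37) = +(37/29).
Reduce top mod 29: now compute (8/29).
Pull out 2^3: since 29 ≡ 5 (mod 8), (2/29) = -1, so (2/29)^3 = -1.
Reached (1/29) = 1. Collecting the sign flips along the way, the symbol is -1.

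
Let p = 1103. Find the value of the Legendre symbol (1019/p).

1

Reciprocity: 1019 ≡ 3 and 1103 ≡ 3 (mod 4), so (1019/1103) = −(1103/1019).
Reduce top mod 1019: now compute (84/1019).
Pull out 2^2: since 1019 ≡ 3 (mod 8), (2/1019) = -1, so (2/1019)^2 = +1.
Reciprocity: 21 ≡ 1 and 1019 ≡ 3 (mod 4), so (21/1019) = +(1019/21).
Reduce top mod 21: now compute (11/21).
Reciprocity: 11 ≡ 3 and 21 ≡ 1 (mod 4), so (11/21) = +(21/11).
Reduce top mod 11: now compute (10/11).
Pull out 2: since 11 ≡ 3 (mod 8), (2/11) = -1.
Reciprocity: 5 ≡ 1 and 11 ≡ 3 (mod 4), so (5/11) = +(11/5).
Reduce top mod 5: now compute (1/5).
Reached (1/5) = 1. Collecting the sign flips along the way, the symbol is +1.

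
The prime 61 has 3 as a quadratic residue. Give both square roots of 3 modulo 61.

8, 53

61 ≡ 1 (mod 4), so we find a root by search.
Trying successive values, 8² = 64 ≡ 3 (mod 61). The other root is 61 − 8 = 53.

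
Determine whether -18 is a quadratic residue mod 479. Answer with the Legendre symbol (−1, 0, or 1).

First reduce: -18 ≡ 461 (mod 479).
Reciprocity: 461 ≡ 1 and 479 ≡ 3 (mod 4), so (461/479) = +(479/461).
Reduce top mod 461: now compute (18/461).
Pull out 2: since 461 ≡ 5 (mod 8), (2/461) = -1.
Reciprocity: 9 ≡ 1 and 461 ≡ 1 (mod 4), so (9/461) = +(461/9).
Reduce top mod 9: now compute (2/9).
Pull out 2: since 9 ≡ 1 (mod 8), (2/9) = +1.
Reached (1/9) = 1. Collecting the sign flips along the way, the symbol is -1.

-1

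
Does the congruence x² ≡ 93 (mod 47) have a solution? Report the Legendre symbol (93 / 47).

Euler's criterion: (93/47) ≡ 46^23 (mod 47).
46^2 ≡ 1 (mod 47)
46^4 ≡ 1 (mod 47)
46^8 ≡ 1 (mod 47)
46^16 ≡ 1 (mod 47)
46^23 = 46^(16+4+2+1) ≡ 46 (mod 47).
Result is 46 ≡ −1, so (93/47) = −1.

-1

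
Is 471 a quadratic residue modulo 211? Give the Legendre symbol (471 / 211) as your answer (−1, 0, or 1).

Euler's criterion: (471/211) ≡ 49^105 (mod 211).
49^2 ≡ 80 (mod 211)
49^4 ≡ 70 (mod 211)
49^8 ≡ 47 (mod 211)
49^16 ≡ 99 (mod 211)
49^32 ≡ 95 (mod 211)
49^64 ≡ 163 (mod 211)
49^105 = 49^(64+32+8+1) ≡ 1 (mod 211).
Result is 1, so (471/211) = 1.

1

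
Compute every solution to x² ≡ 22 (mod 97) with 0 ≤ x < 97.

33, 64

97 ≡ 1 (mod 4), so we find a root by search.
Trying successive values, 33² = 1089 ≡ 22 (mod 97). The other root is 97 − 33 = 64.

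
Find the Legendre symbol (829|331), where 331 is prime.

1

First reduce: 829 ≡ 167 (mod 331).
Reciprocity: 167 ≡ 3 and 331 ≡ 3 (mod 4), so (167/331) = −(331/167).
Reduce top mod 167: now compute (164/167).
Pull out 2^2: since 167 ≡ 7 (mod 8), (2/167) = +1, so (2/167)^2 = +1.
Reciprocity: 41 ≡ 1 and 167 ≡ 3 (mod 4), so (41/167) = +(167/41).
Reduce top mod 41: now compute (3/41).
Reciprocity: 3 ≡ 3 and 41 ≡ 1 (mod 4), so (3/41) = +(41/3).
Reduce top mod 3: now compute (2/3).
Pull out 2: since 3 ≡ 3 (mod 8), (2/3) = -1.
Reached (1/3) = 1. Collecting the sign flips along the way, the symbol is +1.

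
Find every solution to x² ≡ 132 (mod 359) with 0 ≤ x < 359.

Since 359 ≡ 3 (mod 4), a square root of 132 is 132^((359+1)/4) = 132^90 mod 359.
Repeated squaring: 132^2≡192, 132^4≡246, 132^8≡204, 132^16≡331, 132^32≡66, 132^64≡48 (mod 359).
132^90 = 132^(64+16+8+2) ≡ 173 (mod 359).
Check: 173² = 29929 ≡ 132 (mod 359). The two roots are 173 and 186.

173, 186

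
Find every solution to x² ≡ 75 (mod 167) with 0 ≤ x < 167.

Since 167 ≡ 3 (mod 4), a square root of 75 is 75^((167+1)/4) = 75^42 mod 167.
Repeated squaring: 75^2≡114, 75^4≡137, 75^8≡65, 75^16≡50, 75^32≡162 (mod 167).
75^42 = 75^(32+8+2) ≡ 24 (mod 167).
Check: 24² = 576 ≡ 75 (mod 167). The two roots are 24 and 143.

24, 143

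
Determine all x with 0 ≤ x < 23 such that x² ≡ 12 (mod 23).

Since 23 ≡ 3 (mod 4), a square root of 12 is 12^((23+1)/4) = 12^6 mod 23.
Repeated squaring: 12^2≡6, 12^4≡13 (mod 23).
12^6 = 12^(4+2) ≡ 9 (mod 23).
Check: 9² = 81 ≡ 12 (mod 23). The two roots are 9 and 14.

9, 14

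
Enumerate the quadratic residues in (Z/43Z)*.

1,4,6,9,10,11,13,14,15,16,17,21,23,24,25,31,35,36,38,40,41

Square k = 1,…,21 (k and 43−k give the same square):
1²=1, 2²=4, 3²=9, 4²=16, 5²=25, 6²=36, 7²≡6, 8²≡21, 9²≡38, 10²≡14, 11²≡35, 12²≡15, 13²≡40, 14²≡24, 15²≡10, 16²≡41, 17²≡31, 18²≡23, 19²≡17, 20²≡13, 21²≡11 (mod 43).
So the quadratic residues mod 43 are {1, 4, 6, 9, 10, 11, 13, 14, 15, 16, 17, 21, 23, 24, 25, 31, 35, 36, 38, 40, 41}.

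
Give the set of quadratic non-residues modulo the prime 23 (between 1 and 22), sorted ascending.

Square k = 1,…,11 (k and 23−k give the same square):
1²=1, 2²=4, 3²=9, 4²=16, 5²≡2, 6²≡13, 7²≡3, 8²≡18, 9²≡12, 10²≡8, 11²≡6 (mod 23).
The residues are {1, 2, 3, 4, 6, 8, 9, 12, 13, 16, 18}; the non-residues are the remaining 11 nonzero classes.

5, 7, 10, 11, 14, 15, 17, 19, 20, 21, 22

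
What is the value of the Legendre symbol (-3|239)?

First reduce: -3 ≡ 236 (mod 239).
Pull out 2^2: since 239 ≡ 7 (mod 8), (2/239) = +1, so (2/239)^2 = +1.
Reciprocity: 59 ≡ 3 and 239 ≡ 3 (mod 4), so (59/239) = −(239/59).
Reduce top mod 59: now compute (3/59).
Reciprocity: 3 ≡ 3 and 59 ≡ 3 (mod 4), so (3/59) = −(59/3).
Reduce top mod 3: now compute (2/3).
Pull out 2: since 3 ≡ 3 (mod 8), (2/3) = -1.
Reached (1/3) = 1. Collecting the sign flips along the way, the symbol is -1.

-1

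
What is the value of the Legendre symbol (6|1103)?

Pull out 2: since 1103 ≡ 7 (mod 8), (2/1103) = +1.
Reciprocity: 3 ≡ 3 and 1103 ≡ 3 (mod 4), so (3/1103) = −(1103/3).
Reduce top mod 3: now compute (2/3).
Pull out 2: since 3 ≡ 3 (mod 8), (2/3) = -1.
Reached (1/3) = 1. Collecting the sign flips along the way, the symbol is +1.

1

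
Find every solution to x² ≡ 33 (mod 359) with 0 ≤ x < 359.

Since 359 ≡ 3 (mod 4), a square root of 33 is 33^((359+1)/4) = 33^90 mod 359.
Repeated squaring: 33^2≡12, 33^4≡144, 33^8≡273, 33^16≡216, 33^32≡345, 33^64≡196 (mod 359).
33^90 = 33^(64+16+8+2) ≡ 266 (mod 359).
Check: 266² = 70756 ≡ 33 (mod 359). The two roots are 93 and 266.

93, 266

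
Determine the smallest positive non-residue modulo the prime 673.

(2/673) = +1, so 2 is a residue.
(3/673) = +1, so 3 is a residue.
(4/673) = +1, so 4 is a residue.
(5/673) = −1, so 5 is the smallest positive non-residue mod 673.

5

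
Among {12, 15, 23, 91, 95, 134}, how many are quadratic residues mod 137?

(12/137) = -1 → non-residue.
(15/137) = +1 → QR.
(23/137) = -1 → non-residue.
(91/137) = -1 → non-residue.
(95/137) = -1 → non-residue.
(134/137) = -1 → non-residue.
Total quadratic residues among the 6: 1.

1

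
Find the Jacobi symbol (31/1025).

1

Reciprocity: 31 ≡ 3 and 1025 ≡ 1 (mod 4), so (31/1025) = +(1025/31).
Reduce top mod 31: now compute (2/31).
Pull out 2: since 31 ≡ 7 (mod 8), (2/31) = +1.
Reached (1/31) = 1. Collecting the sign flips along the way, the symbol is +1.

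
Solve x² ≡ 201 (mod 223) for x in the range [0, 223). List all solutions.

Since 223 ≡ 3 (mod 4), a square root of 201 is 201^((223+1)/4) = 201^56 mod 223.
Repeated squaring: 201^2≡38, 201^4≡106, 201^8≡86, 201^16≡37, 201^32≡31 (mod 223).
201^56 = 201^(32+16+8) ≡ 76 (mod 223).
Check: 76² = 5776 ≡ 201 (mod 223). The two roots are 76 and 147.

76, 147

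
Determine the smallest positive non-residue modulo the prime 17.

3

(2/17) = +1, so 2 is a residue.
(3/17) = −1, so 3 is the smallest positive non-residue mod 17.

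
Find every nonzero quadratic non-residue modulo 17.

Square k = 1,…,8 (k and 17−k give the same square):
1²=1, 2²=4, 3²=9, 4²=16, 5²≡8, 6²≡2, 7²≡15, 8²≡13 (mod 17).
The residues are {1, 2, 4, 8, 9, 13, 15, 16}; the non-residues are the remaining 8 nonzero classes.

3 5 6 7 10 11 12 14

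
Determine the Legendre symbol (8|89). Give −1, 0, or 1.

1

Euler's criterion: (8/89) ≡ 8^44 (mod 89).
8^2 ≡ 64 (mod 89)
8^4 ≡ 2 (mod 89)
8^8 ≡ 4 (mod 89)
8^16 ≡ 16 (mod 89)
8^32 ≡ 78 (mod 89)
8^44 = 8^(32+8+4) ≡ 1 (mod 89).
Result is 1, so (8/89) = 1.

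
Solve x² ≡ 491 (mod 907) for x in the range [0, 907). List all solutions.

Since 907 ≡ 3 (mod 4), a square root of 491 is 491^((907+1)/4) = 491^227 mod 907.
Repeated squaring: 491^2≡726, 491^4≡109, 491^8≡90, 491^16≡844, 491^32≡341, 491^64≡185, 491^128≡666 (mod 907).
491^227 = 491^(128+64+32+2+1) ≡ 177 (mod 907).
Check: 177² = 31329 ≡ 491 (mod 907). The two roots are 177 and 730.

177, 730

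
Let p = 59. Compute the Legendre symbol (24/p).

-1

Euler's criterion: (24/59) ≡ 24^29 (mod 59).
24^2 ≡ 45 (mod 59)
24^4 ≡ 19 (mod 59)
24^8 ≡ 7 (mod 59)
24^16 ≡ 49 (mod 59)
24^29 = 24^(16+8+4+1) ≡ 58 (mod 59).
Result is 58 ≡ −1, so (24/59) = −1.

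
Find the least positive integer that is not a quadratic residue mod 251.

2

(2/251) = −1, so 2 is the smallest positive non-residue mod 251.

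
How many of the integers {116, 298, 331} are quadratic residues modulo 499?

(116/499) = +1 → QR.
(298/499) = +1 → QR.
(331/499) = +1 → QR.
Total quadratic residues among the 3: 3.

3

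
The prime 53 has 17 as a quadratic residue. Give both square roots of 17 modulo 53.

21, 32

53 ≡ 1 (mod 4), so we find a root by search.
Trying successive values, 21² = 441 ≡ 17 (mod 53). The other root is 53 − 21 = 32.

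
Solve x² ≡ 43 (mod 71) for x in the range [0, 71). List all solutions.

16, 55

Since 71 ≡ 3 (mod 4), a square root of 43 is 43^((71+1)/4) = 43^18 mod 71.
Repeated squaring: 43^2≡3, 43^4≡9, 43^8≡10, 43^16≡29 (mod 71).
43^18 = 43^(16+2) ≡ 16 (mod 71).
Check: 16² = 256 ≡ 43 (mod 71). The two roots are 16 and 55.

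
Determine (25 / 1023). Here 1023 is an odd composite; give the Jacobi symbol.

1

Reciprocity: 25 ≡ 1 and 1023 ≡ 3 (mod 4), so (25/1023) = +(1023/25).
Reduce top mod 25: now compute (23/25).
Reciprocity: 23 ≡ 3 and 25 ≡ 1 (mod 4), so (23/25) = +(25/23).
Reduce top mod 23: now compute (2/23).
Pull out 2: since 23 ≡ 7 (mod 8), (2/23) = +1.
Reached (1/23) = 1. Collecting the sign flips along the way, the symbol is +1.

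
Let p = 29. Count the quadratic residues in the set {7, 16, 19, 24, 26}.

(7/29) = +1 → QR.
(16/29) = +1 → QR.
(19/29) = -1 → non-residue.
(24/29) = +1 → QR.
(26/29) = -1 → non-residue.
Total quadratic residues among the 5: 3.

3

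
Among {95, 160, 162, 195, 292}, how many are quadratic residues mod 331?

(95/331) = +1 → QR.
(160/331) = -1 → non-residue.
(162/331) = -1 → non-residue.
(195/331) = +1 → QR.
(292/331) = -1 → non-residue.
Total quadratic residues among the 5: 2.

2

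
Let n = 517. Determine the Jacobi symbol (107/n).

1

Reciprocity: 107 ≡ 3 and 517 ≡ 1 (mod 4), so (107/517) = +(517/107).
Reduce top mod 107: now compute (89/107).
Reciprocity: 89 ≡ 1 and 107 ≡ 3 (mod 4), so (89/107) = +(107/89).
Reduce top mod 89: now compute (18/89).
Pull out 2: since 89 ≡ 1 (mod 8), (2/89) = +1.
Reciprocity: 9 ≡ 1 and 89 ≡ 1 (mod 4), so (9/89) = +(89/9).
Reduce top mod 9: now compute (8/9).
Pull out 2^3: since 9 ≡ 1 (mod 8), (2/9) = +1, so (2/9)^3 = +1.
Reached (1/9) = 1. Collecting the sign flips along the way, the symbol is +1.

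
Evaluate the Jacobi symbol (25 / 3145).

0

Reciprocity: 25 ≡ 1 and 3145 ≡ 1 (mod 4), so (25/3145) = +(3145/25).
Reduce top mod 25: now compute (20/25).
Pull out 2^2: since 25 ≡ 1 (mod 8), (2/25) = +1, so (2/25)^2 = +1.
Reciprocity: 5 ≡ 1 and 25 ≡ 1 (mod 4), so (5/25) = +(25/5).
Reduce top mod 5: now compute (0/5).
Top reduces to 0: gcd > 1, so the symbol is 0.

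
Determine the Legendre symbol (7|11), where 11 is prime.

Reciprocity: 7 ≡ 3 and 11 ≡ 3 (mod 4), so (7/11) = −(11/7).
Reduce top mod 7: now compute (4/7).
Pull out 2^2: since 7 ≡ 7 (mod 8), (2/7) = +1, so (2/7)^2 = +1.
Reached (1/7) = 1. Collecting the sign flips along the way, the symbol is -1.

-1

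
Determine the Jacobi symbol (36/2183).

Pull out 2^2: since 2183 ≡ 7 (mod 8), (2/2183) = +1, so (2/2183)^2 = +1.
Reciprocity: 9 ≡ 1 and 2183 ≡ 3 (mod 4), so (9/2183) = +(2183/9).
Reduce top mod 9: now compute (5/9).
Reciprocity: 5 ≡ 1 and 9 ≡ 1 (mod 4), so (5/9) = +(9/5).
Reduce top mod 5: now compute (4/5).
Pull out 2^2: since 5 ≡ 5 (mod 8), (2/5) = -1, so (2/5)^2 = +1.
Reached (1/5) = 1. Collecting the sign flips along the way, the symbol is +1.

1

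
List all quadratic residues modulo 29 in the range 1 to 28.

Square k = 1,…,14 (k and 29−k give the same square):
1²=1, 2²=4, 3²=9, 4²=16, 5²=25, 6²≡7, 7²≡20, 8²≡6, 9²≡23, 10²≡13, 11²≡5, 12²≡28, 13²≡24, 14²≡22 (mod 29).
So the quadratic residues mod 29 are {1, 4, 5, 6, 7, 9, 13, 16, 20, 22, 23, 24, 25, 28}.

1, 4, 5, 6, 7, 9, 13, 16, 20, 22, 23, 24, 25, 28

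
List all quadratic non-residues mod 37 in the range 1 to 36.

2, 5, 6, 8, 13, 14, 15, 17, 18, 19, 20, 22, 23, 24, 29, 31, 32, 35

Square k = 1,…,18 (k and 37−k give the same square):
1²=1, 2²=4, 3²=9, 4²=16, 5²=25, 6²=36, 7²≡12, 8²≡27, 9²≡7, 10²≡26, 11²≡10, 12²≡33, 13²≡21, 14²≡11, 15²≡3, 16²≡34, 17²≡30, 18²≡28 (mod 37).
The residues are {1, 3, 4, 7, 9, 10, 11, 12, 16, 21, 25, 26, 27, 28, 30, 33, 34, 36}; the non-residues are the remaining 18 nonzero classes.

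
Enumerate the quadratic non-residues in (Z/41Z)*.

3,6,7,11,12,13,14,15,17,19,22,24,26,27,28,29,30,34,35,38

Square k = 1,…,20 (k and 41−k give the same square):
1²=1, 2²=4, 3²=9, 4²=16, 5²=25, 6²=36, 7²≡8, 8²≡23, 9²≡40, 10²≡18, 11²≡39, 12²≡21, 13²≡5, 14²≡32, 15²≡20, 16²≡10, 17²≡2, 18²≡37, 19²≡33, 20²≡31 (mod 41).
The residues are {1, 2, 4, 5, 8, 9, 10, 16, 18, 20, 21, 23, 25, 31, 32, 33, 36, 37, 39, 40}; the non-residues are the remaining 20 nonzero classes.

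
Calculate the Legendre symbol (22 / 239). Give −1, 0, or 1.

Pull out 2: since 239 ≡ 7 (mod 8), (2/239) = +1.
Reciprocity: 11 ≡ 3 and 239 ≡ 3 (mod 4), so (11/239) = −(239/11).
Reduce top mod 11: now compute (8/11).
Pull out 2^3: since 11 ≡ 3 (mod 8), (2/11) = -1, so (2/11)^3 = -1.
Reached (1/11) = 1. Collecting the sign flips along the way, the symbol is +1.

1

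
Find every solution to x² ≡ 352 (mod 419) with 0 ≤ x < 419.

Since 419 ≡ 3 (mod 4), a square root of 352 is 352^((419+1)/4) = 352^105 mod 419.
Repeated squaring: 352^2≡299, 352^4≡154, 352^8≡252, 352^16≡235, 352^32≡336, 352^64≡185 (mod 419).
352^105 = 352^(64+32+8+1) ≡ 84 (mod 419).
Check: 84² = 7056 ≡ 352 (mod 419). The two roots are 84 and 335.

84, 335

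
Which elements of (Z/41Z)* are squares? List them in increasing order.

1,2,4,5,8,9,10,16,18,20,21,23,25,31,32,33,36,37,39,40

Square k = 1,…,20 (k and 41−k give the same square):
1²=1, 2²=4, 3²=9, 4²=16, 5²=25, 6²=36, 7²≡8, 8²≡23, 9²≡40, 10²≡18, 11²≡39, 12²≡21, 13²≡5, 14²≡32, 15²≡20, 16²≡10, 17²≡2, 18²≡37, 19²≡33, 20²≡31 (mod 41).
So the quadratic residues mod 41 are {1, 2, 4, 5, 8, 9, 10, 16, 18, 20, 21, 23, 25, 31, 32, 33, 36, 37, 39, 40}.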